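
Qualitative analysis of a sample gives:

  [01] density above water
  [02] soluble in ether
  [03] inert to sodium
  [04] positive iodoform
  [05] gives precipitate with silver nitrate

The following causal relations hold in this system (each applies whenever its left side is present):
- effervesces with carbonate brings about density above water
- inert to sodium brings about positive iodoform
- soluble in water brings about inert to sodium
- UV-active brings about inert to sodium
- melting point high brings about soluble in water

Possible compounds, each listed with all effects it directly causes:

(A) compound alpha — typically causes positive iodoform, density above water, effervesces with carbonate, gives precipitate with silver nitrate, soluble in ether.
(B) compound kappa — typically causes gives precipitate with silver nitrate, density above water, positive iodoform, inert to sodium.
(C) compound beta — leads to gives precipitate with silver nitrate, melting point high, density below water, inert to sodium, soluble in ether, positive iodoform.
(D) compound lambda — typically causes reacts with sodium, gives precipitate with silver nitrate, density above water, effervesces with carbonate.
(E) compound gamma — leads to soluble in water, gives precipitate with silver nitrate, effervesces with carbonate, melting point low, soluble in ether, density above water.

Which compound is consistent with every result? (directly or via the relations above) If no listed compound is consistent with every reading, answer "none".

E

For each candidate, compare predicted effects to what was observed:
(A) compound alpha — density above water match; soluble in ether match; inert to sodium miss; positive iodoform match; gives precipitate with silver nitrate match
(B) compound kappa — density above water match; soluble in ether miss; inert to sodium match; positive iodoform match; gives precipitate with silver nitrate match
(C) compound beta — density above water miss; soluble in ether match; inert to sodium match; positive iodoform match; gives precipitate with silver nitrate match
(D) compound lambda — density above water match; soluble in ether miss; inert to sodium miss; positive iodoform miss; gives precipitate with silver nitrate match
(E) compound gamma — density above water match; soluble in ether match; inert to sodium match (through soluble in water → inert to sodium); positive iodoform match (through soluble in water → inert to sodium → positive iodoform); gives precipitate with silver nitrate match
Only (E) is consistent with every observation.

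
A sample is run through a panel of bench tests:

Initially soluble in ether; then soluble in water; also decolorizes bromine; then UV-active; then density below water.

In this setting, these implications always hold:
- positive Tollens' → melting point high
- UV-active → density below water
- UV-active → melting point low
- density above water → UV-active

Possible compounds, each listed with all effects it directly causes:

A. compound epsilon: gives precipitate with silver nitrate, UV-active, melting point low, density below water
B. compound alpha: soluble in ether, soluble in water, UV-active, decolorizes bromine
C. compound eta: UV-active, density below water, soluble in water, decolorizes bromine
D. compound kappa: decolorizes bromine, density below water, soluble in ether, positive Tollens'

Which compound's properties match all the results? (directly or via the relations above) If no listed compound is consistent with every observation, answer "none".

Checking each candidate against the observations:
(A) compound epsilon — soluble in ether NO; soluble in water NO; decolorizes bromine NO; UV-active yes; density below water yes
(B) compound alpha — soluble in ether yes; soluble in water yes; decolorizes bromine yes; UV-active yes; density below water yes (through UV-active → density below water)
(C) compound eta — does not account for soluble in ether
(D) compound kappa — does not account for soluble in water, UV-active
(B) alone accounts for all the evidence.

B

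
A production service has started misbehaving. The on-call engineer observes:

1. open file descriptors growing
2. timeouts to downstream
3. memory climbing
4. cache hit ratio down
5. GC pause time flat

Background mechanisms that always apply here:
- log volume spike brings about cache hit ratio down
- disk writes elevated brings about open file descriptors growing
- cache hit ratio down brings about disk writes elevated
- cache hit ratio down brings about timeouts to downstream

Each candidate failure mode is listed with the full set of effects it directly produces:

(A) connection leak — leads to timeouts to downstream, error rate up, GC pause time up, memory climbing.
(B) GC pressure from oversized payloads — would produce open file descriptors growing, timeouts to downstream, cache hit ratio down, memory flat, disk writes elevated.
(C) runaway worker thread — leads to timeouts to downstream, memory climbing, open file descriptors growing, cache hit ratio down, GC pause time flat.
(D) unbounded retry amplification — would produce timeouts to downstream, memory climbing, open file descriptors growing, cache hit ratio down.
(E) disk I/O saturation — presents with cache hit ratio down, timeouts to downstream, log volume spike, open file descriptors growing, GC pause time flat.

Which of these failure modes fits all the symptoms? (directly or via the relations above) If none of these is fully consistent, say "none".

Testing each hypothesis:
(A) connection leak — fails on open file descriptors growing, cache hit ratio down, GC pause time flat (predicts GC pause time up, not GC pause time flat)
(B) GC pressure from oversized payloads — fails on memory climbing, GC pause time flat (predicts memory flat, not memory climbing)
(C) runaway worker thread — open file descriptors growing +; timeouts to downstream +; memory climbing +; cache hit ratio down +; GC pause time flat +
(D) unbounded retry amplification — does not account for GC pause time flat
(E) disk I/O saturation — open file descriptors growing +; timeouts to downstream +; memory climbing -; cache hit ratio down +; GC pause time flat +
(C) is the only candidate with no mismatches.

C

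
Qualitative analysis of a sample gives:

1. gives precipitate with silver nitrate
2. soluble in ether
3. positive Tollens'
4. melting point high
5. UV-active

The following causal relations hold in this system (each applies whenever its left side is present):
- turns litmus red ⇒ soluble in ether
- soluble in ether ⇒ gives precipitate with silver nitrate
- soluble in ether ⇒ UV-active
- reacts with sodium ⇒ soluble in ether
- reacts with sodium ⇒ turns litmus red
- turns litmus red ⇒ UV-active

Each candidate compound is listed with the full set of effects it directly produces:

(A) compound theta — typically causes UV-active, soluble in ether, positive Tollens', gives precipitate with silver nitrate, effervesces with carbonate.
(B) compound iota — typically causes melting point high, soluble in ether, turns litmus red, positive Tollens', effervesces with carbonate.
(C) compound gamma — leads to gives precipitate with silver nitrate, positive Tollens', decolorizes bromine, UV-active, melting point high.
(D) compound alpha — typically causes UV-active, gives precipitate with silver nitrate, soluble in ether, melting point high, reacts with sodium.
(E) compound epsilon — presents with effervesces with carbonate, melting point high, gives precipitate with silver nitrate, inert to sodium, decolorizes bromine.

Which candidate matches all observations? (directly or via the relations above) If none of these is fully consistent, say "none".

B

Testing each hypothesis:
(A) compound theta — does not account for melting point high
(B) compound iota — accounts for every observation (gives precipitate with silver nitrate via soluble in ether → gives precipitate with silver nitrate)
(C) compound gamma — gives precipitate with silver nitrate match; soluble in ether miss; positive Tollens' match; melting point high match; UV-active match
(D) compound alpha — does not account for positive Tollens'
(E) compound epsilon — gives precipitate with silver nitrate match; soluble in ether miss; positive Tollens' miss; melting point high match; UV-active miss
Only (B) is consistent with every observation.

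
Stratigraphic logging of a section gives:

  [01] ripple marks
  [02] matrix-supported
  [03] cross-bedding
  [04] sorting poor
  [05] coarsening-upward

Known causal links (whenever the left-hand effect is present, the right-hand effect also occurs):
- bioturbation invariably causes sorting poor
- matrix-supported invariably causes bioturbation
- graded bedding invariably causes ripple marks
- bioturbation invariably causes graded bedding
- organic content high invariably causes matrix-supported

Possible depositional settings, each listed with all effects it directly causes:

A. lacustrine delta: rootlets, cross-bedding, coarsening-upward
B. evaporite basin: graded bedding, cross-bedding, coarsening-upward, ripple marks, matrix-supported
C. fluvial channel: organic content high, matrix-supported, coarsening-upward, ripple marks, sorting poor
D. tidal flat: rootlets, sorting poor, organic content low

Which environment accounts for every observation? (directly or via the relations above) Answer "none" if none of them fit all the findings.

B

Testing each hypothesis:
(A) lacustrine delta — ripple marks miss; matrix-supported miss; cross-bedding match; sorting poor miss; coarsening-upward match
(B) evaporite basin — ripple marks match; matrix-supported match; cross-bedding match; sorting poor match (via matrix-supported → bioturbation → sorting poor); coarsening-upward match
(C) fluvial channel — does not account for cross-bedding
(D) tidal flat — does not account for ripple marks, matrix-supported, cross-bedding, coarsening-upward
(B) is the only candidate with no mismatches.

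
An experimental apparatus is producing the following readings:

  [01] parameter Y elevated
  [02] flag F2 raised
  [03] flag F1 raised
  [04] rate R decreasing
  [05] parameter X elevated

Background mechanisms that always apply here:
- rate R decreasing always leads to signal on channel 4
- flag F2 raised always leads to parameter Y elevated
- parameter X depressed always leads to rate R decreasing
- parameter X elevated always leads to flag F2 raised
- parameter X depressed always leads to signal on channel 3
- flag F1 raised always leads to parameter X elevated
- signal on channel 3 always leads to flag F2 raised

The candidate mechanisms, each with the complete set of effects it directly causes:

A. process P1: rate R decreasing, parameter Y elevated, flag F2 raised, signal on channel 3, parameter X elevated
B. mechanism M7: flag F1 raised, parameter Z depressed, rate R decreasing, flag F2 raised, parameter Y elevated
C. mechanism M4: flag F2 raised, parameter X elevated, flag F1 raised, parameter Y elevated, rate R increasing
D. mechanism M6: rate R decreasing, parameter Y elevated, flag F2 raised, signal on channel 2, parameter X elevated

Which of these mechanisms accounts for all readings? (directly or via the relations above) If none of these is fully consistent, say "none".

Per-candidate check:
(A) process P1 — does not account for flag F1 raised
(B) mechanism M7 — accounts for every observation (parameter X elevated through flag F1 raised → parameter X elevated)
(C) mechanism M4 — parameter Y elevated +; flag F2 raised +; flag F1 raised +; rate R decreasing -; parameter X elevated +
(D) mechanism M6 — does not account for flag F1 raised
Only (B) is consistent with every observation.

B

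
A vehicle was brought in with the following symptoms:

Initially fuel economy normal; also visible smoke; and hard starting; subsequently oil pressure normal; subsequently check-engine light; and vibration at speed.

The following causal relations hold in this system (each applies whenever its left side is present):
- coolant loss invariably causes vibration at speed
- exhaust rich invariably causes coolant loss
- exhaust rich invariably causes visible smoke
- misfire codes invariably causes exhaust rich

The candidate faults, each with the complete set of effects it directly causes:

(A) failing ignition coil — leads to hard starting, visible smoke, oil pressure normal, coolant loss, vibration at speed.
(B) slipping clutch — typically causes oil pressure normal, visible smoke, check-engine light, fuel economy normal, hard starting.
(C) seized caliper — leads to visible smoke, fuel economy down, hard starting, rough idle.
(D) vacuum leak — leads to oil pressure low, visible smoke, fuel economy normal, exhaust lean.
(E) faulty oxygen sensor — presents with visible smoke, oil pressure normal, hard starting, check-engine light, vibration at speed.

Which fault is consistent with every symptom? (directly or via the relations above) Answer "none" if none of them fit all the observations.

none

For each candidate, compare predicted effects to what was observed:
(A) failing ignition coil — does not account for fuel economy normal, check-engine light
(B) slipping clutch — fuel economy normal ✓; visible smoke ✓; hard starting ✓; oil pressure normal ✓; check-engine light ✓; vibration at speed ✗
(C) seized caliper — fuel economy normal ✗; visible smoke ✓; hard starting ✓; oil pressure normal ✗; check-engine light ✗; vibration at speed ✗
(D) vacuum leak — fuel economy normal ✓; visible smoke ✓; hard starting ✗; oil pressure normal ✗; check-engine light ✗; vibration at speed ✗
(E) faulty oxygen sensor — fuel economy normal ✗; visible smoke ✓; hard starting ✓; oil pressure normal ✓; check-engine light ✓; vibration at speed ✓
None of the listed candidates fits everything.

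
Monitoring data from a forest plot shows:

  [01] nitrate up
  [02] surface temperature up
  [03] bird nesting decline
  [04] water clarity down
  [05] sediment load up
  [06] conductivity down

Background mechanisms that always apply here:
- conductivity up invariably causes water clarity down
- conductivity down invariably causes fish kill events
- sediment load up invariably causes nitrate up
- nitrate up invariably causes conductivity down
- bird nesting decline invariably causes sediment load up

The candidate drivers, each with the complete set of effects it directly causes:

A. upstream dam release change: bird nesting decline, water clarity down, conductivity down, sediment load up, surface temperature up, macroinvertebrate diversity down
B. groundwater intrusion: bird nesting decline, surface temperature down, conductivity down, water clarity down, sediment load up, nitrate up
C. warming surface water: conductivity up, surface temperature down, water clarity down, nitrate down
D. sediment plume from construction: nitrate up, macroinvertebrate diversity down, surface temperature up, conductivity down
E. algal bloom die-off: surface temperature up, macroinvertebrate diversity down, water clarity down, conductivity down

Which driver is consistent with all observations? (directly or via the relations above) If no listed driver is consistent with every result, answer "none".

Per-candidate check:
(A) upstream dam release change — accounts for every observation (nitrate up by sediment load up → nitrate up)
(B) groundwater intrusion — nitrate up match; surface temperature up miss; bird nesting decline match; water clarity down match; sediment load up match; conductivity down match
(C) warming surface water — fails on nitrate up, surface temperature up, bird nesting decline, sediment load up, conductivity down (predicts nitrate down, not nitrate up; predicts surface temperature down, not surface temperature up; predicts conductivity up, not conductivity down)
(D) sediment plume from construction — nitrate up match; surface temperature up match; bird nesting decline miss; water clarity down miss; sediment load up miss; conductivity down match
(E) algal bloom die-off — nitrate up miss; surface temperature up match; bird nesting decline miss; water clarity down match; sediment load up miss; conductivity down match
Only (A) is consistent with every observation.

A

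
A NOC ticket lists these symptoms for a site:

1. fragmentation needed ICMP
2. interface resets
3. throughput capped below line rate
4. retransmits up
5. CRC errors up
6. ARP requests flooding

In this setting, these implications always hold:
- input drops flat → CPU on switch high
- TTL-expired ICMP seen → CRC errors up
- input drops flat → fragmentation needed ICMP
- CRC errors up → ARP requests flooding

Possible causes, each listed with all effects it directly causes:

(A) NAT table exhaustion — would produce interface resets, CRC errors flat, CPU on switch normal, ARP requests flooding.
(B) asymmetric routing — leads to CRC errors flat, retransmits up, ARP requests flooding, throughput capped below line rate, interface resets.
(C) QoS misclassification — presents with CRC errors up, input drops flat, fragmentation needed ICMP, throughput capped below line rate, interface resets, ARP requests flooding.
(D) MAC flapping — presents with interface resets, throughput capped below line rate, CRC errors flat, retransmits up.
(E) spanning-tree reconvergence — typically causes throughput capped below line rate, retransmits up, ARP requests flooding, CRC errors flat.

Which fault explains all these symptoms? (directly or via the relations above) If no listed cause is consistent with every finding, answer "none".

Testing each hypothesis:
(A) NAT table exhaustion — fragmentation needed ICMP -; interface resets +; throughput capped below line rate -; retransmits up -; CRC errors up -; ARP requests flooding +
(B) asymmetric routing — fragmentation needed ICMP -; interface resets +; throughput capped below line rate +; retransmits up +; CRC errors up -; ARP requests flooding +
(C) QoS misclassification — does not account for retransmits up
(D) MAC flapping — fails on fragmentation needed ICMP, CRC errors up, ARP requests flooding (predicts CRC errors flat, not CRC errors up)
(E) spanning-tree reconvergence — fragmentation needed ICMP -; interface resets -; throughput capped below line rate +; retransmits up +; CRC errors up -; ARP requests flooding +
Every candidate fails on at least one observation.

none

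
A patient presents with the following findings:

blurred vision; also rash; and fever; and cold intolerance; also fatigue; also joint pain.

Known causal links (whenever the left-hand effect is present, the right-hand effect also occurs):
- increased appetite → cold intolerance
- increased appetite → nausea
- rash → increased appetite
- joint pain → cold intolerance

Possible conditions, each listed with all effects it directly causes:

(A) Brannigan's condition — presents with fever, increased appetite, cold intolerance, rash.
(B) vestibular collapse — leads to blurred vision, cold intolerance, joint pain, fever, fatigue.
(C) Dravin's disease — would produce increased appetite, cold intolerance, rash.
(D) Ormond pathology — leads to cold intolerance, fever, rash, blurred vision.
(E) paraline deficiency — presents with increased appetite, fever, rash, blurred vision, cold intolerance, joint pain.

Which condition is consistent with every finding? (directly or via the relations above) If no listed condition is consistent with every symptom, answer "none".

none

Testing each hypothesis:
(A) Brannigan's condition — does not account for blurred vision, fatigue, joint pain
(B) vestibular collapse — does not account for rash
(C) Dravin's disease — blurred vision miss; rash match; fever miss; cold intolerance match; fatigue miss; joint pain miss
(D) Ormond pathology — blurred vision match; rash match; fever match; cold intolerance match; fatigue miss; joint pain miss
(E) paraline deficiency — does not account for fatigue
Every candidate fails on at least one observation.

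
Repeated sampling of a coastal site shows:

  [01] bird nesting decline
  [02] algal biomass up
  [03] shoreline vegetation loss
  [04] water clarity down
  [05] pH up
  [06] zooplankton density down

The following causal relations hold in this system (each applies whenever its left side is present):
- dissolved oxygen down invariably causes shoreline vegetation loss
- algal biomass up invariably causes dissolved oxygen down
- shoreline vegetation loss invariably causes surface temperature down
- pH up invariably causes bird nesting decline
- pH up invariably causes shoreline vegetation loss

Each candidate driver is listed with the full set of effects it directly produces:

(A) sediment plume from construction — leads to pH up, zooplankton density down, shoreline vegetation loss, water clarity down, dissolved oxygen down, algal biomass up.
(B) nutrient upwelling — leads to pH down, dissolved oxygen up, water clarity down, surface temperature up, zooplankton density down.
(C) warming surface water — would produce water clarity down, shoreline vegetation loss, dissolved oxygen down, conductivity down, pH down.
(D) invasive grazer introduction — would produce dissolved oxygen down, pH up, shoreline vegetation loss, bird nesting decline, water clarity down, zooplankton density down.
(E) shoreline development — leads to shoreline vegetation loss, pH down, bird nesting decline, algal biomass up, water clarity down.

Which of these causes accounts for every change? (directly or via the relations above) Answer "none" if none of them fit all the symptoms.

A

For each candidate, compare predicted effects to what was observed:
(A) sediment plume from construction — bird nesting decline match (through pH up → bird nesting decline); algal biomass up match; shoreline vegetation loss match; water clarity down match; pH up match; zooplankton density down match
(B) nutrient upwelling — bird nesting decline miss; algal biomass up miss; shoreline vegetation loss miss; water clarity down match; pH up miss; zooplankton density down match
(C) warming surface water — bird nesting decline miss; algal biomass up miss; shoreline vegetation loss match; water clarity down match; pH up miss; zooplankton density down miss
(D) invasive grazer introduction — does not account for algal biomass up
(E) shoreline development — bird nesting decline match; algal biomass up match; shoreline vegetation loss match; water clarity down match; pH up miss; zooplankton density down miss
(A) alone accounts for all the evidence.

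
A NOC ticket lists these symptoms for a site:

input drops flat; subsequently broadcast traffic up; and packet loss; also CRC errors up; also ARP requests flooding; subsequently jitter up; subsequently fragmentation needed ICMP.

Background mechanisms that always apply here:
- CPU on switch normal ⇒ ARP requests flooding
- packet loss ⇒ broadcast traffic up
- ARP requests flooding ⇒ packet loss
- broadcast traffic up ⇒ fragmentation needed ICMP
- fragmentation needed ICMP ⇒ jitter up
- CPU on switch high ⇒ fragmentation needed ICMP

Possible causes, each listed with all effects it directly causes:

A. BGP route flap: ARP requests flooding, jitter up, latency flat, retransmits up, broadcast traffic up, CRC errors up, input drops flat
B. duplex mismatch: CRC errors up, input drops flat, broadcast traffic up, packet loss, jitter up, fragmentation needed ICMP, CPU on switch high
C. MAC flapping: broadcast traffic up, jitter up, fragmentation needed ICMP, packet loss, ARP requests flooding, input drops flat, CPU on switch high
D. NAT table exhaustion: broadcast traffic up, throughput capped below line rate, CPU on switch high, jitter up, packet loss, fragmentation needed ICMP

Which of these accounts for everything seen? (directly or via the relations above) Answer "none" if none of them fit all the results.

A

For each candidate, compare predicted effects to what was observed:
(A) BGP route flap — accounts for every observation (packet loss via ARP requests flooding → packet loss)
(B) duplex mismatch — does not account for ARP requests flooding
(C) MAC flapping — does not account for CRC errors up
(D) NAT table exhaustion — does not account for input drops flat, CRC errors up, ARP requests flooding
(A) alone accounts for all the evidence.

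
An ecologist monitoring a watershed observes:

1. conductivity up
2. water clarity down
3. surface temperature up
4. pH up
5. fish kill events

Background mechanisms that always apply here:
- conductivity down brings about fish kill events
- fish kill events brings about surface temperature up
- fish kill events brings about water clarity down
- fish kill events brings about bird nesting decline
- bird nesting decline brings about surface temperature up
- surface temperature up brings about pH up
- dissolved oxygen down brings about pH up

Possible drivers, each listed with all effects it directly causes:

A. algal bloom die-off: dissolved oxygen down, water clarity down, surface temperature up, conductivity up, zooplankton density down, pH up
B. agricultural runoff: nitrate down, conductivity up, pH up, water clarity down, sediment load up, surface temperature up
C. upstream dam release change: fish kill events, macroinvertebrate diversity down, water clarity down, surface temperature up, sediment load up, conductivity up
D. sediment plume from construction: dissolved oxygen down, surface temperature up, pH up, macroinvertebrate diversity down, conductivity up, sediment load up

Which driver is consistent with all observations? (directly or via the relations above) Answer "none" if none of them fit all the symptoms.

Per-candidate check:
(A) algal bloom die-off — conductivity up +; water clarity down +; surface temperature up +; pH up +; fish kill events -
(B) agricultural runoff — does not account for fish kill events
(C) upstream dam release change — conductivity up +; water clarity down +; surface temperature up +; pH up + (by surface temperature up → pH up); fish kill events +
(D) sediment plume from construction — conductivity up +; water clarity down -; surface temperature up +; pH up +; fish kill events -
(C) alone accounts for all the evidence.

C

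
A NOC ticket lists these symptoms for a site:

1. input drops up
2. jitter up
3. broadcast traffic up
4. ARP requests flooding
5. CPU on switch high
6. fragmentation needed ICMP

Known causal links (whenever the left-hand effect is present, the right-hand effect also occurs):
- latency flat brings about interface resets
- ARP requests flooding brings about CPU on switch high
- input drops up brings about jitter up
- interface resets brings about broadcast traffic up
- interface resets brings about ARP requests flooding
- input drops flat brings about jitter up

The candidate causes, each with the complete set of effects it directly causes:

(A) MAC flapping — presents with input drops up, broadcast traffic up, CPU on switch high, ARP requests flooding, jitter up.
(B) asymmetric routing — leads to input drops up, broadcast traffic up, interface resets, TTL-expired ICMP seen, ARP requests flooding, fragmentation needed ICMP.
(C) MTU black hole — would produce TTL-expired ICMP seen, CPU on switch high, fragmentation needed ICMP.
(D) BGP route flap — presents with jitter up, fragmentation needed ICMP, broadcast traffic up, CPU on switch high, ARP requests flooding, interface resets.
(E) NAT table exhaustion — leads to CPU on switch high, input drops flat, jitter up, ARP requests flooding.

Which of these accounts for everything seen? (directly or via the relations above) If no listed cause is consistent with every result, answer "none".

B

Testing each hypothesis:
(A) MAC flapping — input drops up ✓; jitter up ✓; broadcast traffic up ✓; ARP requests flooding ✓; CPU on switch high ✓; fragmentation needed ICMP ✗
(B) asymmetric routing — accounts for every observation (jitter up via input drops up → jitter up)
(C) MTU black hole — input drops up ✗; jitter up ✗; broadcast traffic up ✗; ARP requests flooding ✗; CPU on switch high ✓; fragmentation needed ICMP ✓
(D) BGP route flap — input drops up ✗; jitter up ✓; broadcast traffic up ✓; ARP requests flooding ✓; CPU on switch high ✓; fragmentation needed ICMP ✓
(E) NAT table exhaustion — input drops up ✗; jitter up ✓; broadcast traffic up ✗; ARP requests flooding ✓; CPU on switch high ✓; fragmentation needed ICMP ✗
(B) alone accounts for all the evidence.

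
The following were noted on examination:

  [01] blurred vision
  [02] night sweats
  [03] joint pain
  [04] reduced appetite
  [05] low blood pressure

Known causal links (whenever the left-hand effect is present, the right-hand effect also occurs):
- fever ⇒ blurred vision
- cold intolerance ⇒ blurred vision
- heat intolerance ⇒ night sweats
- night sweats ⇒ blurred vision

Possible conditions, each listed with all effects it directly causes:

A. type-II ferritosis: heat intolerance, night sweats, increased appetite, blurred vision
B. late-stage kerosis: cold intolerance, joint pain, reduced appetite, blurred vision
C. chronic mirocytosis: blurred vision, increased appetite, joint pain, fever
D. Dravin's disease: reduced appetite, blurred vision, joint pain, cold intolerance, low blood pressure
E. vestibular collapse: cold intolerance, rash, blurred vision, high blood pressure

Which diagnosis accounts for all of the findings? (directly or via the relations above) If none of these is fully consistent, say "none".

Testing each hypothesis:
(A) type-II ferritosis — blurred vision +; night sweats +; joint pain -; reduced appetite -; low blood pressure -
(B) late-stage kerosis — blurred vision +; night sweats -; joint pain +; reduced appetite +; low blood pressure -
(C) chronic mirocytosis — blurred vision +; night sweats -; joint pain +; reduced appetite -; low blood pressure -
(D) Dravin's disease — blurred vision +; night sweats -; joint pain +; reduced appetite +; low blood pressure +
(E) vestibular collapse — blurred vision +; night sweats -; joint pain -; reduced appetite -; low blood pressure -
No candidate is consistent with all observations.

none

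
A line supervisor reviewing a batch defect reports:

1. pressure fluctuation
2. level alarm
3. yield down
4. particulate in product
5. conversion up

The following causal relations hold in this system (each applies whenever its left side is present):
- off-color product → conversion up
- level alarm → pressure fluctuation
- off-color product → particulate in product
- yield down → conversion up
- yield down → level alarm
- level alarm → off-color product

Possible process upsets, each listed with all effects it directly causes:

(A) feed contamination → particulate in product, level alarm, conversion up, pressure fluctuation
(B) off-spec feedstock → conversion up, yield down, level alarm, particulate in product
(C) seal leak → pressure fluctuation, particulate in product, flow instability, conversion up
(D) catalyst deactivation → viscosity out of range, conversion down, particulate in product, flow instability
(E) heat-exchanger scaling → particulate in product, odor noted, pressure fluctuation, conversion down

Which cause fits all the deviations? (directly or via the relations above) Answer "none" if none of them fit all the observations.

Per-candidate check:
(A) feed contamination — does not account for yield down
(B) off-spec feedstock — accounts for every observation (pressure fluctuation by level alarm → pressure fluctuation)
(C) seal leak — does not account for level alarm, yield down
(D) catalyst deactivation — fails on pressure fluctuation, level alarm, yield down, conversion up (predicts conversion down, not conversion up)
(E) heat-exchanger scaling — fails on level alarm, yield down, conversion up (predicts conversion down, not conversion up)
(B) is the only candidate with no mismatches.

B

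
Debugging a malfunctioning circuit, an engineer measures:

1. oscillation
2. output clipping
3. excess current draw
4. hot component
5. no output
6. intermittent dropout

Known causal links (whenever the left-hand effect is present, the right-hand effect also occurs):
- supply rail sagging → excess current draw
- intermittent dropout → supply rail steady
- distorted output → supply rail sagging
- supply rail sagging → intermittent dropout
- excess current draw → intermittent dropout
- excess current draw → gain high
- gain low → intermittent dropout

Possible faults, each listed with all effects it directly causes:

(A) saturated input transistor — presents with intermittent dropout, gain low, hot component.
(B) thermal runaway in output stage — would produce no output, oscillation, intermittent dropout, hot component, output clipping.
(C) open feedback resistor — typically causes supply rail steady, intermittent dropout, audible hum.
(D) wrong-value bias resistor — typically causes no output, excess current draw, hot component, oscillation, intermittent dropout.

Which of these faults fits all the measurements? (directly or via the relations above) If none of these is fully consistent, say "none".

Testing each hypothesis:
(A) saturated input transistor — oscillation NO; output clipping NO; excess current draw NO; hot component yes; no output NO; intermittent dropout yes
(B) thermal runaway in output stage — oscillation yes; output clipping yes; excess current draw NO; hot component yes; no output yes; intermittent dropout yes
(C) open feedback resistor — oscillation NO; output clipping NO; excess current draw NO; hot component NO; no output NO; intermittent dropout yes
(D) wrong-value bias resistor — does not account for output clipping
None of the listed candidates fits everything.

none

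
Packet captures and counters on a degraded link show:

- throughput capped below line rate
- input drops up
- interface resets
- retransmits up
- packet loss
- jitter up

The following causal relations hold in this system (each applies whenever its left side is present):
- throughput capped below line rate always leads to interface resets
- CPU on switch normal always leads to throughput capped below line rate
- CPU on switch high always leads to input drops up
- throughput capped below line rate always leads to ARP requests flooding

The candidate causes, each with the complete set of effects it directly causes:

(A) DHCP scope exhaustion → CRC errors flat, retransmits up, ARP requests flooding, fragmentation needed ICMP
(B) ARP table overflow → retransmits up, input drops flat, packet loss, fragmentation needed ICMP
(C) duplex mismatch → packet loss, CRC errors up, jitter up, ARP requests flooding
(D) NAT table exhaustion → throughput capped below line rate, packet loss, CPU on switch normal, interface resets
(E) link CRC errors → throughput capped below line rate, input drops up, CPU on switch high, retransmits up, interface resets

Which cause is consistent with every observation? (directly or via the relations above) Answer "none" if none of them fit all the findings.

none

Checking each candidate against the observations:
(A) DHCP scope exhaustion — throughput capped below line rate miss; input drops up miss; interface resets miss; retransmits up match; packet loss miss; jitter up miss
(B) ARP table overflow — fails on throughput capped below line rate, input drops up, interface resets, jitter up (predicts input drops flat, not input drops up)
(C) duplex mismatch — throughput capped below line rate miss; input drops up miss; interface resets miss; retransmits up miss; packet loss match; jitter up match
(D) NAT table exhaustion — does not account for input drops up, retransmits up, jitter up
(E) link CRC errors — throughput capped below line rate match; input drops up match; interface resets match; retransmits up match; packet loss miss; jitter up miss
Every candidate fails on at least one observation.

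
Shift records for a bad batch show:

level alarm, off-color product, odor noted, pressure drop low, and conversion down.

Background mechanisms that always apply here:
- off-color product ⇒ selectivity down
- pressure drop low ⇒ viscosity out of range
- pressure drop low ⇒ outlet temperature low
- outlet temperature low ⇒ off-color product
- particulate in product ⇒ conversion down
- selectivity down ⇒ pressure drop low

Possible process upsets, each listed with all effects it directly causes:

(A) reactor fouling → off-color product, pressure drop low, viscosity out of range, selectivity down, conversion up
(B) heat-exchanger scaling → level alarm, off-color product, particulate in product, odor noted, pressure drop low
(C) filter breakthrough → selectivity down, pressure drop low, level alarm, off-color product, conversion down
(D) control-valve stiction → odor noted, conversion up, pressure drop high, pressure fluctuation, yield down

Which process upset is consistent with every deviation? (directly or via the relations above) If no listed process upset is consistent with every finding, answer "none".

B

Testing each hypothesis:
(A) reactor fouling — level alarm miss; off-color product match; odor noted miss; pressure drop low match; conversion down miss
(B) heat-exchanger scaling — level alarm match; off-color product match; odor noted match; pressure drop low match; conversion down match (through particulate in product → conversion down)
(C) filter breakthrough — level alarm match; off-color product match; odor noted miss; pressure drop low match; conversion down match
(D) control-valve stiction — level alarm miss; off-color product miss; odor noted match; pressure drop low miss; conversion down miss
(B) alone accounts for all the evidence.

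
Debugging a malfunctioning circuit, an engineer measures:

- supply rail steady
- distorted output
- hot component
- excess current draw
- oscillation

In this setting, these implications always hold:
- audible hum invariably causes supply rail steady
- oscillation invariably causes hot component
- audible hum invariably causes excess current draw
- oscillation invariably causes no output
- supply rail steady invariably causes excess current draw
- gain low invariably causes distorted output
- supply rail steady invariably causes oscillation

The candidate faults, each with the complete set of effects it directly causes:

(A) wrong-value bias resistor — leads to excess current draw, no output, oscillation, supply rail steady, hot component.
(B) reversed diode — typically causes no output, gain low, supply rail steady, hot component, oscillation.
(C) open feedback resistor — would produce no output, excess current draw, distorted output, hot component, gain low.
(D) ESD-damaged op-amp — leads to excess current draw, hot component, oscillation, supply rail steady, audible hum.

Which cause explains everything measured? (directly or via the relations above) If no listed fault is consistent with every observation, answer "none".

Per-candidate check:
(A) wrong-value bias resistor — supply rail steady +; distorted output -; hot component +; excess current draw +; oscillation +
(B) reversed diode — supply rail steady +; distorted output + (through gain low → distorted output); hot component +; excess current draw + (through supply rail steady → excess current draw); oscillation +
(C) open feedback resistor — does not account for supply rail steady, oscillation
(D) ESD-damaged op-amp — supply rail steady +; distorted output -; hot component +; excess current draw +; oscillation +
(B) is the only candidate with no mismatches.

B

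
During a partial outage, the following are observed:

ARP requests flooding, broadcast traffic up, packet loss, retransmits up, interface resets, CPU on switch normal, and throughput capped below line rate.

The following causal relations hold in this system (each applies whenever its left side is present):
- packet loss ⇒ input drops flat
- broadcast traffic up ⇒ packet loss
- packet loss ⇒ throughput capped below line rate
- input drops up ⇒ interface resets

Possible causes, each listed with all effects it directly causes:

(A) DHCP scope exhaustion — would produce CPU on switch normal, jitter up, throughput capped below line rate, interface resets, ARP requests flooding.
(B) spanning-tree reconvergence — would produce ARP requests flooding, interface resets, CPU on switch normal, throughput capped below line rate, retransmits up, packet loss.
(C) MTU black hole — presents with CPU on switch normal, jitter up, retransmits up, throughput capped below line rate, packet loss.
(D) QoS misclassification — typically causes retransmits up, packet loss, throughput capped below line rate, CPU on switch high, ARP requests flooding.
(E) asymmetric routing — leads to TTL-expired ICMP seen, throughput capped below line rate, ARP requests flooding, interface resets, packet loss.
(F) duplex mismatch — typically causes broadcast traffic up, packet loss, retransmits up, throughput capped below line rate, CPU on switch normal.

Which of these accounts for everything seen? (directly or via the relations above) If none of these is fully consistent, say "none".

none

Per-candidate check:
(A) DHCP scope exhaustion — ARP requests flooding ✓; broadcast traffic up ✗; packet loss ✗; retransmits up ✗; interface resets ✓; CPU on switch normal ✓; throughput capped below line rate ✓
(B) spanning-tree reconvergence — does not account for broadcast traffic up
(C) MTU black hole — does not account for ARP requests flooding, broadcast traffic up, interface resets
(D) QoS misclassification — fails on broadcast traffic up, interface resets, CPU on switch normal (predicts CPU on switch high, not CPU on switch normal)
(E) asymmetric routing — ARP requests flooding ✓; broadcast traffic up ✗; packet loss ✓; retransmits up ✗; interface resets ✓; CPU on switch normal ✗; throughput capped below line rate ✓
(F) duplex mismatch — does not account for ARP requests flooding, interface resets
None of the listed candidates fits everything.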